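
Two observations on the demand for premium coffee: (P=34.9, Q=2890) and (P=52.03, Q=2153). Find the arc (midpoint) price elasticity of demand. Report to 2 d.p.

-0.74

ΔQ = 2153 − 2890 = -737; ΔP = 52.03 − 34.9 = 17.13.
Midpoints: P̄ = 43.47, Q̄ = 2521.5.
ε = (ΔQ/ΔP)(P̄/Q̄) = (-737/17.13)(43.47/2521.5).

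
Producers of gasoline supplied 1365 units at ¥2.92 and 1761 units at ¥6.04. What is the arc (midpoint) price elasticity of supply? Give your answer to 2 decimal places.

0.36

ΔQ = 1761 − 1365 = 396; ΔP = 6.04 − 2.92 = 3.12.
Midpoints: P̄ = 4.48, Q̄ = 1563.0.
ε_s = (ΔQ/ΔP)(P̄/Q̄) = (396/3.12)(4.48/1563.0).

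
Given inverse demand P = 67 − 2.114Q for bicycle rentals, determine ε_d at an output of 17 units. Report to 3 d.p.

-0.864

At Q = 17, P = 67 − 2.114(17) = 31.06.
dP/dQ = −2.114, so dQ/dP = 1/(−2.114) = -0.473.
ε = (dQ/dP)(P/Q) = (-0.473)(31.06/17).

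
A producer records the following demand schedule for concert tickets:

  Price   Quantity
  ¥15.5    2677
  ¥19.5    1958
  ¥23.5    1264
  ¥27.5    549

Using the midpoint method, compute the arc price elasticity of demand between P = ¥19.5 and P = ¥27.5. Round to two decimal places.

-3.30

At P = 19.5, Q = 1958; at P = 27.5, Q = 549.
ΔQ = -1409, ΔP = 8.0. Midpoints: P̄ = 23.50, Q̄ = 1253.5.
ε = (ΔQ/ΔP)(P̄/Q̄) = (-1409/8.0)(23.50/1253.5).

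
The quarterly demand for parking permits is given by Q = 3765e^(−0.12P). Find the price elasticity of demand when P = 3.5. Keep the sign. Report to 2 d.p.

-0.42

At P = 3.5, Q = 2473.781.
dQ/dP = −0.12·3765e^(−0.12P) = −0.12Q = -296.854.
ε = (dQ/dP)(P/Q) = (-296.854)(3.5/2473.781).
|ε| < 1, so demand is inelastic at this price.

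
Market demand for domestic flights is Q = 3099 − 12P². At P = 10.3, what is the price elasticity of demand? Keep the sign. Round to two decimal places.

At P = 10.3, Q = 1825.920.
dQ/dP = −24P = -247.200.
ε = (dQ/dP)(P/Q) = (-247.200)(10.3/1825.920).
|ε| > 1, so demand is elastic at this price.

-1.39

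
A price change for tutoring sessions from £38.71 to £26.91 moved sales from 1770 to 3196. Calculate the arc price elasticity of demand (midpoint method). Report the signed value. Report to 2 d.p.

-1.60

ΔQ = 3196 − 1770 = 1426; ΔP = 26.91 − 38.71 = -11.8.
Midpoints: P̄ = 32.81, Q̄ = 2483.0.
ε = (ΔQ/ΔP)(P̄/Q̄) = (1426/-11.8)(32.81/2483.0).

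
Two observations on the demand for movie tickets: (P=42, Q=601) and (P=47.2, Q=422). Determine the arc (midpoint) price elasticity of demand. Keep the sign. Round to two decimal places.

-3.00

ΔQ = 422 − 601 = -179; ΔP = 47.2 − 42 = 5.2.
Midpoints: P̄ = 44.60, Q̄ = 511.5.
ε = (ΔQ/ΔP)(P̄/Q̄) = (-179/5.2)(44.60/511.5).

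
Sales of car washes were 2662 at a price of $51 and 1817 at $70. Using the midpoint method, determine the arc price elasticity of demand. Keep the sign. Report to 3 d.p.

-1.201

ΔQ = 1817 − 2662 = -845; ΔP = 70 − 51 = 19.
Midpoints: P̄ = 60.50, Q̄ = 2239.5.
ε = (ΔQ/ΔP)(P̄/Q̄) = (-845/19)(60.50/2239.5).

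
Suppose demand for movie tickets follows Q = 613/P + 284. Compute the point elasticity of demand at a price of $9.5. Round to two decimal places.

At P = 9.5, Q = 348.526.
dQ/dP = −613/P² = -6.792.
ε = (dQ/dP)(P/Q) = (-6.792)(9.5/348.526).
|ε| < 1, so demand is inelastic at this price.

-0.19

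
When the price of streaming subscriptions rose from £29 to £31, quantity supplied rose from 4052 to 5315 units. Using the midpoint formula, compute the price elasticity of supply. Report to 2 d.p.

ΔQ = 5315 − 4052 = 1263; ΔP = 31 − 29 = 2.
Midpoints: P̄ = 30.00, Q̄ = 4683.5.
ε_s = (ΔQ/ΔP)(P̄/Q̄) = (1263/2)(30.00/4683.5).

4.05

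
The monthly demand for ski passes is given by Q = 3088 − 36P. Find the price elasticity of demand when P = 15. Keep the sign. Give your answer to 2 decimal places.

At P = 15, Q = 2548.
dQ/dP = −36.
ε = (dQ/dP)(P/Q) = (-36)(15/2548).
|ε| < 1, so demand is inelastic at this price.

-0.21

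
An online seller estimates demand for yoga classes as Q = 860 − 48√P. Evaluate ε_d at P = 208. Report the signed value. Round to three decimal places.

-2.064

At P = 208, Q = 167.734.
dQ/dP = −48/(2√P) = -1.664.
ε = (dQ/dP)(P/Q) = (-1.664)(208/167.734).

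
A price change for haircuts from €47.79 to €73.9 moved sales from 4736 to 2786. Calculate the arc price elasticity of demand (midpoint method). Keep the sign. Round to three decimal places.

-1.208

ΔQ = 2786 − 4736 = -1950; ΔP = 73.9 − 47.79 = 26.11.
Midpoints: P̄ = 60.84, Q̄ = 3761.0.
ε = (ΔQ/ΔP)(P̄/Q̄) = (-1950/26.11)(60.84/3761.0).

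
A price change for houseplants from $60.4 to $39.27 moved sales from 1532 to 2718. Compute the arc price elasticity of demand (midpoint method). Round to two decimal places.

ΔQ = 2718 − 1532 = 1186; ΔP = 39.27 − 60.4 = -21.13.
Midpoints: P̄ = 49.84, Q̄ = 2125.0.
ε = (ΔQ/ΔP)(P̄/Q̄) = (1186/-21.13)(49.84/2125.0).

-1.32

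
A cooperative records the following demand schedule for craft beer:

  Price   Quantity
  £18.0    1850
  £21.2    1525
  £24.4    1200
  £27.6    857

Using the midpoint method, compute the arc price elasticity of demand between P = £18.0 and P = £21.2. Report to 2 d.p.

At P = 18.0, Q = 1850; at P = 21.2, Q = 1525.
ΔQ = -325, ΔP = 3.2. Midpoints: P̄ = 19.60, Q̄ = 1687.5.
ε = (ΔQ/ΔP)(P̄/Q̄) = (-325/3.2)(19.60/1687.5).

-1.18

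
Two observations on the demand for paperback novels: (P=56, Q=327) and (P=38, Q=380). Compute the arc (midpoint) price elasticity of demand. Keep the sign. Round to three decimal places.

ΔQ = 380 − 327 = 53; ΔP = 38 − 56 = -18.
Midpoints: P̄ = 47.00, Q̄ = 353.5.
ε = (ΔQ/ΔP)(P̄/Q̄) = (53/-18)(47.00/353.5).

-0.391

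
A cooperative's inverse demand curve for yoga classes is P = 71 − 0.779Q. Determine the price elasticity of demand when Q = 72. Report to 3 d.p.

-0.266

At Q = 72, P = 71 − 0.779(72) = 14.91.
dP/dQ = −0.779, so dQ/dP = 1/(−0.779) = -1.284.
ε = (dQ/dP)(P/Q) = (-1.284)(14.91/72).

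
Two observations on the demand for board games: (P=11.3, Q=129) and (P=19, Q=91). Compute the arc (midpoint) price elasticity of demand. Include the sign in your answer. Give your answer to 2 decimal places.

ΔQ = 91 − 129 = -38; ΔP = 19 − 11.3 = 7.7.
Midpoints: P̄ = 15.15, Q̄ = 110.0.
ε = (ΔQ/ΔP)(P̄/Q̄) = (-38/7.7)(15.15/110.0).

-0.68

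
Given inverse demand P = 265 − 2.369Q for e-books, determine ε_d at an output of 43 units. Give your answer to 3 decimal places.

-1.601

At Q = 43, P = 265 − 2.369(43) = 163.13.
dP/dQ = −2.369, so dQ/dP = 1/(−2.369) = -0.422.
ε = (dQ/dP)(P/Q) = (-0.422)(163.13/43).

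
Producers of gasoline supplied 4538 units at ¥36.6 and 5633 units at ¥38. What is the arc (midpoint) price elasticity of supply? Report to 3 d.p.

ΔQ = 5633 − 4538 = 1095; ΔP = 38 − 36.6 = 1.4.
Midpoints: P̄ = 37.30, Q̄ = 5085.5.
ε_s = (ΔQ/ΔP)(P̄/Q̄) = (1095/1.4)(37.30/5085.5).

5.737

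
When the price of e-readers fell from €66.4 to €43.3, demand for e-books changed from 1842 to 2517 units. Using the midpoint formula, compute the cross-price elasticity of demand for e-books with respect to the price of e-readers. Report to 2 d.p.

ΔQ_x = 2517 − 1842 = 675; ΔP_y = 43.3 − 66.4 = -23.1.
Midpoints: P̄_y = 54.85, Q̄_x = 2179.5.
ε_xy = (ΔQ_x/ΔP_y)(P̄_y/Q̄_x) = (675/-23.1)(54.85/2179.5).

-0.74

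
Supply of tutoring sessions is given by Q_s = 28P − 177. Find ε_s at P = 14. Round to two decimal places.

1.82

At P = 14, Q_s = 215.
dQ_s/dP = 28.
ε_s = (dQ_s/dP)(P/Q_s) = (28)(14/215).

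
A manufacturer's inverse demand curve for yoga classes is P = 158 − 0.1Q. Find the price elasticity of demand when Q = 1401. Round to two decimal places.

-0.13

At Q = 1401, P = 158 − 0.1(1401) = 17.90.
dP/dQ = −0.1, so dQ/dP = 1/(−0.1) = -10.000.
ε = (dQ/dP)(P/Q) = (-10.000)(17.90/1401).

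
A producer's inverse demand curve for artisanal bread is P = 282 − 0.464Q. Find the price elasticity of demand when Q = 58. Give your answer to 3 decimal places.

At Q = 58, P = 282 − 0.464(58) = 255.09.
dP/dQ = −0.464, so dQ/dP = 1/(−0.464) = -2.155.
ε = (dQ/dP)(P/Q) = (-2.155)(255.09/58).

-9.479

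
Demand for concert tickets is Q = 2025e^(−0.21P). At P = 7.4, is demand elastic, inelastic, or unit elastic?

elastic

Q = 428.086, dQ/dP = -89.898.
ε = (dQ/dP)(P/Q) ≈ -1.554.
|ε| = 1.55 > 1.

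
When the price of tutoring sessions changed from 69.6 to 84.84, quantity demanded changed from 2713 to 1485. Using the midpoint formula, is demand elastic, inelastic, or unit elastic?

elastic

Arc ε ≈ -2.964.
|ε| = 2.96 > 1.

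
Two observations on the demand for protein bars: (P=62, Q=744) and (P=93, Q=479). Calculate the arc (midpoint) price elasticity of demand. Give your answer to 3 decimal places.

-1.083

ΔQ = 479 − 744 = -265; ΔP = 93 − 62 = 31.
Midpoints: P̄ = 77.50, Q̄ = 611.5.
ε = (ΔQ/ΔP)(P̄/Q̄) = (-265/31)(77.50/611.5).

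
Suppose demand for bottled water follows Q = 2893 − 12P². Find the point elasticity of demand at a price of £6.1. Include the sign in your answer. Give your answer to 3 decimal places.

At P = 6.1, Q = 2446.480.
dQ/dP = −24P = -146.400.
ε = (dQ/dP)(P/Q) = (-146.400)(6.1/2446.480).

-0.365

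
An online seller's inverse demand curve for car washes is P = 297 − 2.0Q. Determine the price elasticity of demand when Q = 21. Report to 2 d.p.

-6.07

At Q = 21, P = 297 − 2.0(21) = 255.00.
dP/dQ = −2.0, so dQ/dP = 1/(−2.0) = -0.500.
ε = (dQ/dP)(P/Q) = (-0.500)(255.00/21).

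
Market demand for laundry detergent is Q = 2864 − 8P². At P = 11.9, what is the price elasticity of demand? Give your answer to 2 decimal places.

At P = 11.9, Q = 1731.120.
dQ/dP = −16P = -190.400.
ε = (dQ/dP)(P/Q) = (-190.400)(11.9/1731.120).

-1.31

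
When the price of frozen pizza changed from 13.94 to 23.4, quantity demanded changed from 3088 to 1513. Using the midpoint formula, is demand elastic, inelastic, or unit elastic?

Arc ε ≈ -1.351.
|ε| = 1.35 > 1.

elastic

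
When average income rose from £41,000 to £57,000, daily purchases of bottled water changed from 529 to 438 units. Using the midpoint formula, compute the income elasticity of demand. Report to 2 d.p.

-0.58

ΔQ = -91, ΔI = 16000. Midpoints: Ī = 49,000, Q̄ = 483.5.
ε_I = (ΔQ/ΔI)(Ī/Q̄) = (-91/16000)(49000/483.5).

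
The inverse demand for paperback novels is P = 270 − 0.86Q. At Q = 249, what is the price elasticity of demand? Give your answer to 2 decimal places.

At Q = 249, P = 270 − 0.86(249) = 55.86.
dP/dQ = −0.86, so dQ/dP = 1/(−0.86) = -1.163.
ε = (dQ/dP)(P/Q) = (-1.163)(55.86/249).

-0.26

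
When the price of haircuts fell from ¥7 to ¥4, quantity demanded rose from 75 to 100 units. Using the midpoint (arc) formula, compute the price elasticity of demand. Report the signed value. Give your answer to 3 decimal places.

ΔQ = 100 − 75 = 25; ΔP = 4 − 7 = -3.
Midpoints: P̄ = 5.50, Q̄ = 87.5.
ε = (ΔQ/ΔP)(P̄/Q̄) = (25/-3)(5.50/87.5).

-0.524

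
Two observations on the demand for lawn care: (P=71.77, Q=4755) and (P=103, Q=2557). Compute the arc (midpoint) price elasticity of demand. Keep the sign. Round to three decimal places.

-1.682

ΔQ = 2557 − 4755 = -2198; ΔP = 103 − 71.77 = 31.23.
Midpoints: P̄ = 87.38, Q̄ = 3656.0.
ε = (ΔQ/ΔP)(P̄/Q̄) = (-2198/31.23)(87.38/3656.0).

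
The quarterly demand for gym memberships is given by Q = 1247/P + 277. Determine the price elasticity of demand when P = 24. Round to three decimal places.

At P = 24, Q = 328.958.
dQ/dP = −1247/P² = -2.165.
ε = (dQ/dP)(P/Q) = (-2.165)(24/328.958).
|ε| < 1, so demand is inelastic at this price.

-0.158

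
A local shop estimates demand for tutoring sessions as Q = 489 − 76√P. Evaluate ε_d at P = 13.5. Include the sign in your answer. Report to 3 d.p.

-0.666

At P = 13.5, Q = 209.758.
dQ/dP = −76/(2√P) = -10.342.
ε = (dQ/dP)(P/Q) = (-10.342)(13.5/209.758).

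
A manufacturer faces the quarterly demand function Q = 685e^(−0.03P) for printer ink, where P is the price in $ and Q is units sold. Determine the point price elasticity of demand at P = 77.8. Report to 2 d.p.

-2.33

At P = 77.8, Q = 66.382.
dQ/dP = −0.03·685e^(−0.03P) = −0.03Q = -1.991.
ε = (dQ/dP)(P/Q) = (-1.991)(77.8/66.382).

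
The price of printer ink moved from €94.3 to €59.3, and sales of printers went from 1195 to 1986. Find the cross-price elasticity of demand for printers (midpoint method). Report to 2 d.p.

-1.09

ΔQ_x = 1986 − 1195 = 791; ΔP_y = 59.3 − 94.3 = -35.
Midpoints: P̄_y = 76.80, Q̄_x = 1590.5.
ε_xy = (ΔQ_x/ΔP_y)(P̄_y/Q̄_x) = (791/-35)(76.80/1590.5).
ε_xy < 0, so the goods are complements.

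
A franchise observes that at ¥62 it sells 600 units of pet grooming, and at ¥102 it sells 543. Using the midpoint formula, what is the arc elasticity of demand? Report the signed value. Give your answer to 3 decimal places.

ΔQ = 543 − 600 = -57; ΔP = 102 − 62 = 40.
Midpoints: P̄ = 82.00, Q̄ = 571.5.
ε = (ΔQ/ΔP)(P̄/Q̄) = (-57/40)(82.00/571.5).

-0.204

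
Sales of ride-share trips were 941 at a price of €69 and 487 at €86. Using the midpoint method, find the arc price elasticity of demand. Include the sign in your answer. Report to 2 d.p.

ΔQ = 487 − 941 = -454; ΔP = 86 − 69 = 17.
Midpoints: P̄ = 77.50, Q̄ = 714.0.
ε = (ΔQ/ΔP)(P̄/Q̄) = (-454/17)(77.50/714.0).

-2.90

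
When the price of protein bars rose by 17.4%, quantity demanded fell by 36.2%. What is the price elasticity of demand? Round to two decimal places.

-2.08

ε = %ΔQ / %ΔP = (-36.2)/(17.4) = -2.080.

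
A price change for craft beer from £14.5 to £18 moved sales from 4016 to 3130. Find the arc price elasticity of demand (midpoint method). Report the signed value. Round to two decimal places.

ΔQ = 3130 − 4016 = -886; ΔP = 18 − 14.5 = 3.5.
Midpoints: P̄ = 16.25, Q̄ = 3573.0.
ε = (ΔQ/ΔP)(P̄/Q̄) = (-886/3.5)(16.25/3573.0).

-1.15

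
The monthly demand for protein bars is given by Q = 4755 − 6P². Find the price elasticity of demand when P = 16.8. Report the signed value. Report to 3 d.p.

-1.106

At P = 16.8, Q = 3061.560.
dQ/dP = −12P = -201.600.
ε = (dQ/dP)(P/Q) = (-201.600)(16.8/3061.560).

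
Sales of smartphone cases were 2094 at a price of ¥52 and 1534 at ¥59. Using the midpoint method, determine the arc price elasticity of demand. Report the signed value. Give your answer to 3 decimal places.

ΔQ = 1534 − 2094 = -560; ΔP = 59 − 52 = 7.
Midpoints: P̄ = 55.50, Q̄ = 1814.0.
ε = (ΔQ/ΔP)(P̄/Q̄) = (-560/7)(55.50/1814.0).

-2.448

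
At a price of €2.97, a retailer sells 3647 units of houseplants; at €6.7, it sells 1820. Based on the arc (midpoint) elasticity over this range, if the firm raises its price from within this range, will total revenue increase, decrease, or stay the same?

increase

Arc ε = (-1827/3.73)(4.83/2733.5) ≈ -0.866.
|ε| = 0.87 < 1, so demand is inelastic. A price rise therefore raises total revenue.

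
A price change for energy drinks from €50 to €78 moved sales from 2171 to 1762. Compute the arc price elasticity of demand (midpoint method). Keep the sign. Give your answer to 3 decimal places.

ΔQ = 1762 − 2171 = -409; ΔP = 78 − 50 = 28.
Midpoints: P̄ = 64.00, Q̄ = 1966.5.
ε = (ΔQ/ΔP)(P̄/Q̄) = (-409/28)(64.00/1966.5).

-0.475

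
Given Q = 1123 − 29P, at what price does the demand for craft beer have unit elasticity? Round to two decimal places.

19.36

For linear demand Q = a − bP, ε = −bP/(a − bP). |ε| = 1 when bP = a − bP, i.e. P = a/(2b).
P = 1123/(2·29) = 1123/58 = 19.3621.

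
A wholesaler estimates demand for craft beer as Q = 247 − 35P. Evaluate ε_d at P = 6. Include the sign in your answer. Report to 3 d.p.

-5.676

At P = 6, Q = 37.
dQ/dP = −35.
ε = (dQ/dP)(P/Q) = (-35)(6/37).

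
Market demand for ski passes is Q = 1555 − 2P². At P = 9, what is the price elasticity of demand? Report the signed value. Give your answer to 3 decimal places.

At P = 9, Q = 1393.
dQ/dP = −4P = -36.
ε = (dQ/dP)(P/Q) = (-36)(9/1393).
|ε| < 1, so demand is inelastic at this price.

-0.233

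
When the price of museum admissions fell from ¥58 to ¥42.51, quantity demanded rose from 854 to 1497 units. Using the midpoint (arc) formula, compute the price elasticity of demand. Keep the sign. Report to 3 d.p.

ΔQ = 1497 − 854 = 643; ΔP = 42.51 − 58 = -15.49.
Midpoints: P̄ = 50.25, Q̄ = 1175.5.
ε = (ΔQ/ΔP)(P̄/Q̄) = (643/-15.49)(50.25/1175.5).

-1.775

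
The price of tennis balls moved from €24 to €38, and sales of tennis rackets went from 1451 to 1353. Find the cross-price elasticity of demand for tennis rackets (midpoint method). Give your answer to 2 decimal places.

ΔQ_x = 1353 − 1451 = -98; ΔP_y = 38 − 24 = 14.
Midpoints: P̄_y = 31.00, Q̄_x = 1402.0.
ε_xy = (ΔQ_x/ΔP_y)(P̄_y/Q̄_x) = (-98/14)(31.00/1402.0).
ε_xy < 0, so the goods are complements.

-0.15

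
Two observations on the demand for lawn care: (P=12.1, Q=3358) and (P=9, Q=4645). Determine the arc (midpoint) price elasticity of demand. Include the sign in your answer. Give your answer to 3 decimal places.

-1.095

ΔQ = 4645 − 3358 = 1287; ΔP = 9 − 12.1 = -3.1.
Midpoints: P̄ = 10.55, Q̄ = 4001.5.
ε = (ΔQ/ΔP)(P̄/Q̄) = (1287/-3.1)(10.55/4001.5).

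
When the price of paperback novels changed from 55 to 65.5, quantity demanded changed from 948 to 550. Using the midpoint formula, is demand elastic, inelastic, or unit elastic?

elastic

Arc ε ≈ -3.049.
|ε| = 3.05 > 1.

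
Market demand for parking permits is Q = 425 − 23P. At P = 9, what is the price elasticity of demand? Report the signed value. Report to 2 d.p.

-0.95

At P = 9, Q = 218.
dQ/dP = −23.
ε = (dQ/dP)(P/Q) = (-23)(9/218).
|ε| < 1, so demand is inelastic at this price.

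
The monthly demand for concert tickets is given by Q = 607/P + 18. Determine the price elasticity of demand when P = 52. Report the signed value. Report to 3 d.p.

At P = 52, Q = 29.673.
dQ/dP = −607/P² = -0.224.
ε = (dQ/dP)(P/Q) = (-0.224)(52/29.673).

-0.393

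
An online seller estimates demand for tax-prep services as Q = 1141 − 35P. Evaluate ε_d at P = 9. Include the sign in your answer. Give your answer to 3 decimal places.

-0.381

At P = 9, Q = 826.
dQ/dP = −35.
ε = (dQ/dP)(P/Q) = (-35)(9/826).
|ε| < 1, so demand is inelastic at this price.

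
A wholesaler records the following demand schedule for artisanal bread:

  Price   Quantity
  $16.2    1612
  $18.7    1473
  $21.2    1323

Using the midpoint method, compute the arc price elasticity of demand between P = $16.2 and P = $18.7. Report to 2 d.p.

At P = 16.2, Q = 1612; at P = 18.7, Q = 1473.
ΔQ = -139, ΔP = 2.5. Midpoints: P̄ = 17.45, Q̄ = 1542.5.
ε = (ΔQ/ΔP)(P̄/Q̄) = (-139/2.5)(17.45/1542.5).

-0.63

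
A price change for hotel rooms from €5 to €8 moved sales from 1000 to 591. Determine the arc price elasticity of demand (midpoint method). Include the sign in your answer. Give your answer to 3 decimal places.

ΔQ = 591 − 1000 = -409; ΔP = 8 − 5 = 3.
Midpoints: P̄ = 6.50, Q̄ = 795.5.
ε = (ΔQ/ΔP)(P̄/Q̄) = (-409/3)(6.50/795.5).

-1.114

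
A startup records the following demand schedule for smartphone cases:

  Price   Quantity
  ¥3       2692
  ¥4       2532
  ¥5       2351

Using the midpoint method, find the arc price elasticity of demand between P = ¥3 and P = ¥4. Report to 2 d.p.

-0.21

At P = 3, Q = 2692; at P = 4, Q = 2532.
ΔQ = -160, ΔP = 1. Midpoints: P̄ = 3.50, Q̄ = 2612.0.
ε = (ΔQ/ΔP)(P̄/Q̄) = (-160/1)(3.50/2612.0).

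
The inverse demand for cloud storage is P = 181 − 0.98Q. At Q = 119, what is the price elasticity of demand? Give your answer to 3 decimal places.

At Q = 119, P = 181 − 0.98(119) = 64.38.
dP/dQ = −0.98, so dQ/dP = 1/(−0.98) = -1.020.
ε = (dQ/dP)(P/Q) = (-1.020)(64.38/119).

-0.552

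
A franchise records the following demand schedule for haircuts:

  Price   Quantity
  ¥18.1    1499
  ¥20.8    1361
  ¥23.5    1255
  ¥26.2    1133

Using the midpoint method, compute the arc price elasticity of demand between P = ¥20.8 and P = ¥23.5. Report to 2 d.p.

-0.66

At P = 20.8, Q = 1361; at P = 23.5, Q = 1255.
ΔQ = -106, ΔP = 2.7. Midpoints: P̄ = 22.15, Q̄ = 1308.0.
ε = (ΔQ/ΔP)(P̄/Q̄) = (-106/2.7)(22.15/1308.0).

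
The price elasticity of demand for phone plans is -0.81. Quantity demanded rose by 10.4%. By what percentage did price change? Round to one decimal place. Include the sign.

%ΔP ≈ %ΔQ / ε = (10.4%)/(-0.81) = -12.84%.

-12.8%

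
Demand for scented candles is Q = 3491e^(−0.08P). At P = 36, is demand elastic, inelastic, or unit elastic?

Q = 195.966, dQ/dP = -15.677.
ε = (dQ/dP)(P/Q) ≈ -2.880.
|ε| = 2.88 > 1.

elastic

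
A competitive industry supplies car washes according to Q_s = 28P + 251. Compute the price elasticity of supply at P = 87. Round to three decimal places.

At P = 87, Q_s = 2687.
dQ_s/dP = 28.
ε_s = (dQ_s/dP)(P/Q_s) = (28)(87/2687).

0.907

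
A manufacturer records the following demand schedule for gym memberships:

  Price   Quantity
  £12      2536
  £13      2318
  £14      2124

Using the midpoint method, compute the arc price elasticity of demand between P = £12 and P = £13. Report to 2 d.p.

At P = 12, Q = 2536; at P = 13, Q = 2318.
ΔQ = -218, ΔP = 1. Midpoints: P̄ = 12.50, Q̄ = 2427.0.
ε = (ΔQ/ΔP)(P̄/Q̄) = (-218/1)(12.50/2427.0).

-1.12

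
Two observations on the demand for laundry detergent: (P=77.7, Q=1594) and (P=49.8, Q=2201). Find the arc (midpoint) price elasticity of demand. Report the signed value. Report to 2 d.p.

-0.73

ΔQ = 2201 − 1594 = 607; ΔP = 49.8 − 77.7 = -27.9.
Midpoints: P̄ = 63.75, Q̄ = 1897.5.
ε = (ΔQ/ΔP)(P̄/Q̄) = (607/-27.9)(63.75/1897.5).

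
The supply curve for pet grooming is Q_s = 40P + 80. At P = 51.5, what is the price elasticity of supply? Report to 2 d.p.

At P = 51.5, Q_s = 2140.
dQ_s/dP = 40.
ε_s = (dQ_s/dP)(P/Q_s) = (40)(51.5/2140).

0.96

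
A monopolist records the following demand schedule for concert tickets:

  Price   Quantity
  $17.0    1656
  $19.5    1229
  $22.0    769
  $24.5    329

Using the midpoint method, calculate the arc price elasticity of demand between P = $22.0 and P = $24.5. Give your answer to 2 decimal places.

At P = 22.0, Q = 769; at P = 24.5, Q = 329.
ΔQ = -440, ΔP = 2.5. Midpoints: P̄ = 23.25, Q̄ = 549.0.
ε = (ΔQ/ΔP)(P̄/Q̄) = (-440/2.5)(23.25/549.0).

-7.45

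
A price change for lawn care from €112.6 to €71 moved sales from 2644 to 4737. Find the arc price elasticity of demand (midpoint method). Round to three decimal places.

ΔQ = 4737 − 2644 = 2093; ΔP = 71 − 112.6 = -41.6.
Midpoints: P̄ = 91.80, Q̄ = 3690.5.
ε = (ΔQ/ΔP)(P̄/Q̄) = (2093/-41.6)(91.80/3690.5).

-1.252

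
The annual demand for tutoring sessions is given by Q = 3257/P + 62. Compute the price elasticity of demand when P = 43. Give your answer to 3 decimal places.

At P = 43, Q = 137.744.
dQ/dP = −3257/P² = -1.761.
ε = (dQ/dP)(P/Q) = (-1.761)(43/137.744).

-0.550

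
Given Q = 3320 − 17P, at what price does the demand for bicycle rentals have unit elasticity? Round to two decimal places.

For linear demand Q = a − bP, ε = −bP/(a − bP). |ε| = 1 when bP = a − bP, i.e. P = a/(2b).
P = 3320/(2·17) = 3320/34 = 97.6471.

97.65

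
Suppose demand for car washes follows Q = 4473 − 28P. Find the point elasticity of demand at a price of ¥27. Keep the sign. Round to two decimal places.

At P = 27, Q = 3717.
dQ/dP = −28.
ε = (dQ/dP)(P/Q) = (-28)(27/3717).
|ε| < 1, so demand is inelastic at this price.

-0.20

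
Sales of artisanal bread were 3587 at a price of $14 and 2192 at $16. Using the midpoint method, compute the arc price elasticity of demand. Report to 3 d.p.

-3.621

ΔQ = 2192 − 3587 = -1395; ΔP = 16 − 14 = 2.
Midpoints: P̄ = 15.00, Q̄ = 2889.5.
ε = (ΔQ/ΔP)(P̄/Q̄) = (-1395/2)(15.00/2889.5).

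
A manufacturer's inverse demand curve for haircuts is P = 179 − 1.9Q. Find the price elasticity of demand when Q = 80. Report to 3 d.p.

At Q = 80, P = 179 − 1.9(80) = 27.00.
dP/dQ = −1.9, so dQ/dP = 1/(−1.9) = -0.526.
ε = (dQ/dP)(P/Q) = (-0.526)(27.00/80).

-0.178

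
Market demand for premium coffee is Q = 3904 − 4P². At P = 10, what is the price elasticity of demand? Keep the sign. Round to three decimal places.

At P = 10, Q = 3504.
dQ/dP = −8P = -80.
ε = (dQ/dP)(P/Q) = (-80)(10/3504).
|ε| < 1, so demand is inelastic at this price.

-0.228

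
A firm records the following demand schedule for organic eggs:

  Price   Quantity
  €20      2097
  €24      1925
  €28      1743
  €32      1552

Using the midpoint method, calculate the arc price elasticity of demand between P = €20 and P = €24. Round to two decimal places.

At P = 20, Q = 2097; at P = 24, Q = 1925.
ΔQ = -172, ΔP = 4. Midpoints: P̄ = 22.00, Q̄ = 2011.0.
ε = (ΔQ/ΔP)(P̄/Q̄) = (-172/4)(22.00/2011.0).

-0.47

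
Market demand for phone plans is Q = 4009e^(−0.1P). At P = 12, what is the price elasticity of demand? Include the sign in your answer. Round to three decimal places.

-1.200

At P = 12, Q = 1207.488.
dQ/dP = −0.1·4009e^(−0.1P) = −0.1Q = -120.749.
ε = (dQ/dP)(P/Q) = (-120.749)(12/1207.488).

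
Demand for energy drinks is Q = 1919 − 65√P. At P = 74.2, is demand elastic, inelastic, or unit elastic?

Q = 1359.094, dQ/dP = -3.773.
ε = (dQ/dP)(P/Q) ≈ -0.206.
|ε| = 0.21 < 1.

inelastic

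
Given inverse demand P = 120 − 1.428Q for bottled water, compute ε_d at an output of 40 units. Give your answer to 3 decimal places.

-1.101

At Q = 40, P = 120 − 1.428(40) = 62.88.
dP/dQ = −1.428, so dQ/dP = 1/(−1.428) = -0.700.
ε = (dQ/dP)(P/Q) = (-0.700)(62.88/40).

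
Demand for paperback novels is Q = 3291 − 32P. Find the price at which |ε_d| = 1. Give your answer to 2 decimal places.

51.42

For linear demand Q = a − bP, ε = −bP/(a − bP). |ε| = 1 when bP = a − bP, i.e. P = a/(2b).
P = 3291/(2·32) = 3291/64 = 51.4219.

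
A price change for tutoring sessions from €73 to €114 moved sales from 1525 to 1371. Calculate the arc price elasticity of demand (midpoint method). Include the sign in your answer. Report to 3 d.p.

ΔQ = 1371 − 1525 = -154; ΔP = 114 − 73 = 41.
Midpoints: P̄ = 93.50, Q̄ = 1448.0.
ε = (ΔQ/ΔP)(P̄/Q̄) = (-154/41)(93.50/1448.0).

-0.243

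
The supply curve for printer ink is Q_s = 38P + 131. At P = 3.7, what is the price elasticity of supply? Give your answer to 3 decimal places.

At P = 3.7, Q_s = 271.60.
dQ_s/dP = 38.
ε_s = (dQ_s/dP)(P/Q_s) = (38)(3.7/271.60).

0.518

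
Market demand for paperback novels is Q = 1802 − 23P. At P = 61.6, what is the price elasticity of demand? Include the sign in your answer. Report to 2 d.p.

At P = 61.6, Q = 385.200.
dQ/dP = −23.
ε = (dQ/dP)(P/Q) = (-23)(61.6/385.200).

-3.68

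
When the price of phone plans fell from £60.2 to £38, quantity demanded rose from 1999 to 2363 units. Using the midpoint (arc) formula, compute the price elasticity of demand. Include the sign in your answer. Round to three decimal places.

-0.369

ΔQ = 2363 − 1999 = 364; ΔP = 38 − 60.2 = -22.2.
Midpoints: P̄ = 49.10, Q̄ = 2181.0.
ε = (ΔQ/ΔP)(P̄/Q̄) = (364/-22.2)(49.10/2181.0).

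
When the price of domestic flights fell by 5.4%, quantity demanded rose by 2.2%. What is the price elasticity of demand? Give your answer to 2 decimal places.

-0.41

ε = %ΔQ / %ΔP = (2.2)/(-5.4) = -0.407.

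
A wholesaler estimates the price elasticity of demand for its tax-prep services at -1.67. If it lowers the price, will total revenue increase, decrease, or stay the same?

|ε| = 1.67 > 1, so demand is elastic. A price cut therefore raises total revenue.

increase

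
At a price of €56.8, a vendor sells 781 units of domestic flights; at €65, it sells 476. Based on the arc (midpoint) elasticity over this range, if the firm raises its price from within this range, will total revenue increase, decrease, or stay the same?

Arc ε = (-305/8.2)(60.90/628.5) ≈ -3.604.
|ε| = 3.60 > 1, so demand is elastic. A price rise therefore reduces total revenue.

decrease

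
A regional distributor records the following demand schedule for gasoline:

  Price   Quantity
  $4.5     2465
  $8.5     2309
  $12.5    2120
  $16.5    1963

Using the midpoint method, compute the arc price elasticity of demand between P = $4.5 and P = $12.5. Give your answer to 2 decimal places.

-0.16

At P = 4.5, Q = 2465; at P = 12.5, Q = 2120.
ΔQ = -345, ΔP = 8.0. Midpoints: P̄ = 8.50, Q̄ = 2292.5.
ε = (ΔQ/ΔP)(P̄/Q̄) = (-345/8.0)(8.50/2292.5).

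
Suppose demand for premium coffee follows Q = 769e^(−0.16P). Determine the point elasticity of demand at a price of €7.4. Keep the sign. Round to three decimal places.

At P = 7.4, Q = 235.354.
dQ/dP = −0.16·769e^(−0.16P) = −0.16Q = -37.657.
ε = (dQ/dP)(P/Q) = (-37.657)(7.4/235.354).

-1.184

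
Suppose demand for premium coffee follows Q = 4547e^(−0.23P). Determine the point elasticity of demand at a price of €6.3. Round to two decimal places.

-1.45

At P = 6.3, Q = 1067.658.
dQ/dP = −0.23·4547e^(−0.23P) = −0.23Q = -245.561.
ε = (dQ/dP)(P/Q) = (-245.561)(6.3/1067.658).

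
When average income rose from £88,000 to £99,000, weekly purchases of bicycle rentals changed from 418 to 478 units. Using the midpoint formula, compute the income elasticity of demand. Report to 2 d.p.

ΔQ = 60, ΔI = 11000. Midpoints: Ī = 93,500, Q̄ = 448.0.
ε_I = (ΔQ/ΔI)(Ī/Q̄) = (60/11000)(93500/448.0).

1.14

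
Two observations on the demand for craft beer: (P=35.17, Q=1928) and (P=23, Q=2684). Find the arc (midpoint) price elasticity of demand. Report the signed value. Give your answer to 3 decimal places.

ΔQ = 2684 − 1928 = 756; ΔP = 23 − 35.17 = -12.17.
Midpoints: P̄ = 29.09, Q̄ = 2306.0.
ε = (ΔQ/ΔP)(P̄/Q̄) = (756/-12.17)(29.09/2306.0).

-0.784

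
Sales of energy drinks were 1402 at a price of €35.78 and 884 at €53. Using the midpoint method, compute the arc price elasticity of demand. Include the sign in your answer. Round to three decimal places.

ΔQ = 884 − 1402 = -518; ΔP = 53 − 35.78 = 17.22.
Midpoints: P̄ = 44.39, Q̄ = 1143.0.
ε = (ΔQ/ΔP)(P̄/Q̄) = (-518/17.22)(44.39/1143.0).

-1.168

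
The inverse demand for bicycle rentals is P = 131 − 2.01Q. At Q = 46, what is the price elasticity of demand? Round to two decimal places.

At Q = 46, P = 131 − 2.01(46) = 38.54.
dP/dQ = −2.01, so dQ/dP = 1/(−2.01) = -0.498.
ε = (dQ/dP)(P/Q) = (-0.498)(38.54/46).

-0.42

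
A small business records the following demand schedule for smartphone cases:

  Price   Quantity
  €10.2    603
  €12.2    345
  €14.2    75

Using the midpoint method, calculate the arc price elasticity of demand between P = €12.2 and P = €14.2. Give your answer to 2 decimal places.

At P = 12.2, Q = 345; at P = 14.2, Q = 75.
ΔQ = -270, ΔP = 2.0. Midpoints: P̄ = 13.20, Q̄ = 210.0.
ε = (ΔQ/ΔP)(P̄/Q̄) = (-270/2.0)(13.20/210.0).

-8.49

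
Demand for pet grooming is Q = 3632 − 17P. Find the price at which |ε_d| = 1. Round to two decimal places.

For linear demand Q = a − bP, ε = −bP/(a − bP). |ε| = 1 when bP = a − bP, i.e. P = a/(2b).
P = 3632/(2·17) = 3632/34 = 106.8235.

106.82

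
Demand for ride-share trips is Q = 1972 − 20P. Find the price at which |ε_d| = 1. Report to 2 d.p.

49.30

For linear demand Q = a − bP, ε = −bP/(a − bP). |ε| = 1 when bP = a − bP, i.e. P = a/(2b).
P = 1972/(2·20) = 1972/40 = 49.3000.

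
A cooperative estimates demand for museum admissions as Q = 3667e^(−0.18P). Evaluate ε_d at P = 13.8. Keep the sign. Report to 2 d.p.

-2.48

At P = 13.8, Q = 305.861.
dQ/dP = −0.18·3667e^(−0.18P) = −0.18Q = -55.055.
ε = (dQ/dP)(P/Q) = (-55.055)(13.8/305.861).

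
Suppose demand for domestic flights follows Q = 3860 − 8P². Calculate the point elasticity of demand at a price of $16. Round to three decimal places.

-2.260

At P = 16, Q = 1812.
dQ/dP = −16P = -256.
ε = (dQ/dP)(P/Q) = (-256)(16/1812).
|ε| > 1, so demand is elastic at this price.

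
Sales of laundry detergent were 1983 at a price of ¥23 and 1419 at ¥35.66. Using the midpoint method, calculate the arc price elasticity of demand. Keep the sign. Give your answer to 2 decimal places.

-0.77

ΔQ = 1419 − 1983 = -564; ΔP = 35.66 − 23 = 12.66.
Midpoints: P̄ = 29.33, Q̄ = 1701.0.
ε = (ΔQ/ΔP)(P̄/Q̄) = (-564/12.66)(29.33/1701.0).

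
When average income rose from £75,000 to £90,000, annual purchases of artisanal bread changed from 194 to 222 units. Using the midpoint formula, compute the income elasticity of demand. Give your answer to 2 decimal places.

0.74

ΔQ = 28, ΔI = 15000. Midpoints: Ī = 82,500, Q̄ = 208.0.
ε_I = (ΔQ/ΔI)(Ī/Q̄) = (28/15000)(82500/208.0).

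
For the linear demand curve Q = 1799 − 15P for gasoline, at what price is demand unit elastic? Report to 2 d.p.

For linear demand Q = a − bP, ε = −bP/(a − bP). |ε| = 1 when bP = a − bP, i.e. P = a/(2b).
P = 1799/(2·15) = 1799/30 = 59.9667.

59.97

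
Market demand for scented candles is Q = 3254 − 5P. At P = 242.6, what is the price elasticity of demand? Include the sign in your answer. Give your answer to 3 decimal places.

-0.594

At P = 242.6, Q = 2041.
dQ/dP = −5.
ε = (dQ/dP)(P/Q) = (-5)(242.6/2041).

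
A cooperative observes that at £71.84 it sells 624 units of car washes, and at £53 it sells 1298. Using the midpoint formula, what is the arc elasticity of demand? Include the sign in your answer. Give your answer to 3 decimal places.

ΔQ = 1298 − 624 = 674; ΔP = 53 − 71.84 = -18.84.
Midpoints: P̄ = 62.42, Q̄ = 961.0.
ε = (ΔQ/ΔP)(P̄/Q̄) = (674/-18.84)(62.42/961.0).

-2.324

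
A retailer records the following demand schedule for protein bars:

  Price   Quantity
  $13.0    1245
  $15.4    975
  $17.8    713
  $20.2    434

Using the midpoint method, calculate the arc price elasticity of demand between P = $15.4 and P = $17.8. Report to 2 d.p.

At P = 15.4, Q = 975; at P = 17.8, Q = 713.
ΔQ = -262, ΔP = 2.4. Midpoints: P̄ = 16.60, Q̄ = 844.0.
ε = (ΔQ/ΔP)(P̄/Q̄) = (-262/2.4)(16.60/844.0).

-2.15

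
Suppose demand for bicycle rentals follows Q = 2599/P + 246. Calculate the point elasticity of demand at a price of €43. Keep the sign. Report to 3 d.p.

-0.197

At P = 43, Q = 306.442.
dQ/dP = −2599/P² = -1.406.
ε = (dQ/dP)(P/Q) = (-1.406)(43/306.442).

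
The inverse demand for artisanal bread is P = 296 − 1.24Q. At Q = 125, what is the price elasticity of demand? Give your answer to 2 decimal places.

At Q = 125, P = 296 − 1.24(125) = 141.00.
dP/dQ = −1.24, so dQ/dP = 1/(−1.24) = -0.806.
ε = (dQ/dP)(P/Q) = (-0.806)(141.00/125).

-0.91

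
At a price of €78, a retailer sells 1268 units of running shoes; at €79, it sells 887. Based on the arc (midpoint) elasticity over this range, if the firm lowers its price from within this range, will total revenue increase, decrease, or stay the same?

Arc ε = (-381/1)(78.50/1077.5) ≈ -27.757.
|ε| = 27.76 > 1, so demand is elastic. A price cut therefore raises total revenue.

increase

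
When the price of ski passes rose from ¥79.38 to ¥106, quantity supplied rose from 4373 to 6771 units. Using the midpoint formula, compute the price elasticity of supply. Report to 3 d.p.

1.499

ΔQ = 6771 − 4373 = 2398; ΔP = 106 − 79.38 = 26.62.
Midpoints: P̄ = 92.69, Q̄ = 5572.0.
ε_s = (ΔQ/ΔP)(P̄/Q̄) = (2398/26.62)(92.69/5572.0).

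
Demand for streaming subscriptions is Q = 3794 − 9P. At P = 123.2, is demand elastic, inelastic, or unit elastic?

Q = 2685.200, dQ/dP = -9.
ε = (dQ/dP)(P/Q) ≈ -0.413.
|ε| = 0.41 < 1.

inelastic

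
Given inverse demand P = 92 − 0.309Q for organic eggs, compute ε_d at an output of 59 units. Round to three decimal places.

At Q = 59, P = 92 − 0.309(59) = 73.77.
dP/dQ = −0.309, so dQ/dP = 1/(−0.309) = -3.236.
ε = (dQ/dP)(P/Q) = (-3.236)(73.77/59).

-4.046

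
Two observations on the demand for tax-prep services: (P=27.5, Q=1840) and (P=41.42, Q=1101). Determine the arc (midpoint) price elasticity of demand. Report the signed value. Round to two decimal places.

ΔQ = 1101 − 1840 = -739; ΔP = 41.42 − 27.5 = 13.92.
Midpoints: P̄ = 34.46, Q̄ = 1470.5.
ε = (ΔQ/ΔP)(P̄/Q̄) = (-739/13.92)(34.46/1470.5).

-1.24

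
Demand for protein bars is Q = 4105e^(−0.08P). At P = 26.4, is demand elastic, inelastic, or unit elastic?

elastic

Q = 496.687, dQ/dP = -39.735.
ε = (dQ/dP)(P/Q) ≈ -2.112.
|ε| = 2.11 > 1.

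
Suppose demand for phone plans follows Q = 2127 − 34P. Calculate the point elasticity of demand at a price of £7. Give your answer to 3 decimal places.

At P = 7, Q = 1889.
dQ/dP = −34.
ε = (dQ/dP)(P/Q) = (-34)(7/1889).

-0.126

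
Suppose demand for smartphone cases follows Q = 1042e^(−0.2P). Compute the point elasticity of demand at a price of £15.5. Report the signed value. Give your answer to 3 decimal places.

-3.100

At P = 15.5, Q = 46.941.
dQ/dP = −0.2·1042e^(−0.2P) = −0.2Q = -9.388.
ε = (dQ/dP)(P/Q) = (-9.388)(15.5/46.941).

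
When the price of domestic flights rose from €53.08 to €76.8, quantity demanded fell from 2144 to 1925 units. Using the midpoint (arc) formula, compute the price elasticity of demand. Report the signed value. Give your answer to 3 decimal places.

-0.295

ΔQ = 1925 − 2144 = -219; ΔP = 76.8 − 53.08 = 23.72.
Midpoints: P̄ = 64.94, Q̄ = 2034.5.
ε = (ΔQ/ΔP)(P̄/Q̄) = (-219/23.72)(64.94/2034.5).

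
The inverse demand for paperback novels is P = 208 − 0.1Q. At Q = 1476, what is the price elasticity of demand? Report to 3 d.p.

At Q = 1476, P = 208 − 0.1(1476) = 60.40.
dP/dQ = −0.1, so dQ/dP = 1/(−0.1) = -10.000.
ε = (dQ/dP)(P/Q) = (-10.000)(60.40/1476).

-0.409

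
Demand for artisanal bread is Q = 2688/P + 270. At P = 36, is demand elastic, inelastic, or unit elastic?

inelastic

Q = 344.667, dQ/dP = -2.074.
ε = (dQ/dP)(P/Q) ≈ -0.217.
|ε| = 0.22 < 1.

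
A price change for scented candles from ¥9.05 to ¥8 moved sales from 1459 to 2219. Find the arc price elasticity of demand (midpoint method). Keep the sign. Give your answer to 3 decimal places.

ΔQ = 2219 − 1459 = 760; ΔP = 8 − 9.05 = -1.05.
Midpoints: P̄ = 8.53, Q̄ = 1839.0.
ε = (ΔQ/ΔP)(P̄/Q̄) = (760/-1.05)(8.53/1839.0).

-3.355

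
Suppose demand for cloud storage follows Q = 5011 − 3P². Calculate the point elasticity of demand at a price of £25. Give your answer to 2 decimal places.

-1.20

At P = 25, Q = 3136.
dQ/dP = −6P = -150.
ε = (dQ/dP)(P/Q) = (-150)(25/3136).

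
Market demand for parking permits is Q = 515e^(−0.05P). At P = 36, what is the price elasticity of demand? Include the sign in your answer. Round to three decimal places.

-1.800

At P = 36, Q = 85.129.
dQ/dP = −0.05·515e^(−0.05P) = −0.05Q = -4.256.
ε = (dQ/dP)(P/Q) = (-4.256)(36/85.129).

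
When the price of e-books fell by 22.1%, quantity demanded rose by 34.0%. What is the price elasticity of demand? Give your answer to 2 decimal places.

ε = %ΔQ / %ΔP = (34.0)/(-22.1) = -1.538.

-1.54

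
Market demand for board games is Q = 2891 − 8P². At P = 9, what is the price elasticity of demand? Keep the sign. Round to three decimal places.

-0.578

At P = 9, Q = 2243.
dQ/dP = −16P = -144.
ε = (dQ/dP)(P/Q) = (-144)(9/2243).
|ε| < 1, so demand is inelastic at this price.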